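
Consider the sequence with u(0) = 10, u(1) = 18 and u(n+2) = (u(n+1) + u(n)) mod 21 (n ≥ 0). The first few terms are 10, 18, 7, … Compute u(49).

Computing terms: u(0) = 10, u(1) = 18, u(2) = 7, u(3) = 4, u(4) = 11, u(5) = 15, u(6) = 5, u(7) = 20, u(8) = 4, u(9) = 3, u(10) = 7, u(11) = 10, u(12) = 17, u(13) = 6, u(14) = 2, u(15) = 8, u(16) = 10, u(17) = 18.
The sequence repeats with period 16.
So u(49) = u(0 + ((49-0) mod 16)) = u(1) = 18.

18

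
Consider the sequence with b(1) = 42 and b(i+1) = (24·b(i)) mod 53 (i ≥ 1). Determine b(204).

Listing terms: b(1) = 42,  b(2) = 1,  b(3) = 24,  b(4) = 46,  b(5) = 44,  b(6) = 49,  b(7) = 10,  b(8) = 28,  b(9) = 36,  b(10) = 16,  b(11) = 13,  b(12) = 47,  b(13) = 15,  b(14) = 42.
Since b(14) = b(1) = 42, the sequence is periodic with period 13.
(204 - 1) mod 13 = 8, so b(204) = b(9) = 36.

36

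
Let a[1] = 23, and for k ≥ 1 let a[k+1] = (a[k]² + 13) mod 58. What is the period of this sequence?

14

Listing terms: a[1] = 23,  a[2] = 20,  a[3] = 7,  a[4] = 4,  a[5] = 29,  a[6] = 42,  a[7] = 37,  a[8] = 48,  a[9] = 55,  a[10] = 22,  a[11] = 33,  a[12] = 0,  a[13] = 13,  a[14] = 8,  a[15] = 19,  a[16] = 26,  a[17] = 51,  a[18] = 4.
Since a[18] = a[4] = 4, the sequence is eventually periodic: after a pre-period of length 3 it cycles with period 14.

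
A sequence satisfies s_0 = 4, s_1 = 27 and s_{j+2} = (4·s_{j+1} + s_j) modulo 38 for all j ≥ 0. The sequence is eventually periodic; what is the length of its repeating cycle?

We have s_0 = 4, s_1 = 27, s_2 = 36, s_3 = 19, s_4 = 36, s_5 = 11, s_6 = 4, s_7 = 27.
The sequence repeats with period 6.

6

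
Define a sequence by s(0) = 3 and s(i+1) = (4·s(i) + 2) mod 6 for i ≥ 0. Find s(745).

s(0) = 3,  s(1) = 2,  s(2) = 4,  s(3) = 0,  s(4) = 2.
Since s(4) = s(1) = 2, the sequence is eventually periodic: after a pre-period of length 1 it cycles with period 3.
For i ≥ 1, s(i) depends only on (i - 1) mod 3. (745 - 1) mod 3 = 0, so s(745) = s(1) = 2.

2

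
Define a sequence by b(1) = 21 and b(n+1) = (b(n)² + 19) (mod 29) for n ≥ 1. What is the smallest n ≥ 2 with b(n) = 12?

b(1) = 21; b(2) = 25; b(3) = 6; b(4) = 26; b(5) = 28; b(6) = 20; b(7) = 13; b(8) = 14; b(9) = 12; b(10) = 18; b(11) = 24; b(12) = 15; b(13) = 12.
Since b(13) = b(9) = 12, the sequence is eventually periodic: after a pre-period of length 8 it cycles with period 4.
The value 12 first appears (with n ≥ 2) at b(9).

9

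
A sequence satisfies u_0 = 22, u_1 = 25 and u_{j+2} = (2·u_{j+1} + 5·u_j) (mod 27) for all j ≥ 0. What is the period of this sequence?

9

We have u_0 = 22,  u_1 = 25,  u_2 = 25,  u_3 = 13,  u_4 = 16,  u_5 = 16,  u_6 = 4,  u_7 = 7,  u_8 = 7,  u_9 = 22,  u_{10} = 25.
The sequence repeats with period 9.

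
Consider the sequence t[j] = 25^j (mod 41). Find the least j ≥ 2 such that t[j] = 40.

5

t[1] = 25; t[2] = 10; t[3] = 4; t[4] = 18; t[5] = 40; t[6] = 16; t[7] = 31; t[8] = 37; t[9] = 23; t[10] = 1; t[11] = 25.
The sequence repeats with period 10.
The value 40 first appears (with j ≥ 2) at t[5].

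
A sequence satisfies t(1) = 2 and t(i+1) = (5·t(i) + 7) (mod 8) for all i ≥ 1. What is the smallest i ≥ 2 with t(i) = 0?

7

Computing terms: t(1) = 2; t(2) = 1; t(3) = 4; t(4) = 3; t(5) = 6; t(6) = 5; t(7) = 0; t(8) = 7; t(9) = 2.
Since t(9) = t(1) = 2, the sequence is periodic with period 8.
The value 0 first appears (with i ≥ 2) at t(7).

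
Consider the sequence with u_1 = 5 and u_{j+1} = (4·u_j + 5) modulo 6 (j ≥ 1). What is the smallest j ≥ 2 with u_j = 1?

Listing terms: u_1 = 5,  u_2 = 1,  u_3 = 3,  u_4 = 5.
Since u_4 = u_1 = 5, the sequence is periodic with period 3.
The value 1 first appears (with j ≥ 2) at u_2.

2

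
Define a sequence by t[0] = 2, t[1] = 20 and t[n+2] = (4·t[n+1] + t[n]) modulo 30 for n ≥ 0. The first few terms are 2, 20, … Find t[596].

Computing terms: t[0] = 2; t[1] = 20; t[2] = 22; t[3] = 18; t[4] = 4; t[5] = 4; t[6] = 20; t[7] = 24; t[8] = 26; t[9] = 8; t[10] = 28; t[11] = 0; t[12] = 28; t[13] = 22; t[14] = 26; t[15] = 6; t[16] = 20; t[17] = 26; t[18] = 4; t[19] = 12; t[20] = 22; t[21] = 10; t[22] = 2; t[23] = 18; t[24] = 14; t[25] = 14; t[26] = 10; t[27] = 24; t[28] = 16; t[29] = 28; t[30] = 8; t[31] = 0; t[32] = 8; t[33] = 2; t[34] = 16; t[35] = 6; t[36] = 10; t[37] = 16; t[38] = 14; t[39] = 12; t[40] = 2; t[41] = 20.
Since (t[40], t[41]) = (t[0], t[1]) = (2, 20) (two consecutive terms determine the rest), the sequence is periodic with period 40.
(596 - 0) mod 40 = 36, so t[596] = t[36] = 10.

10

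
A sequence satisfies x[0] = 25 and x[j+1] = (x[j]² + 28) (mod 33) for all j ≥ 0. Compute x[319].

x[0] = 25; x[1] = 26; x[2] = 11; x[3] = 17; x[4] = 20; x[5] = 32; x[6] = 29; x[7] = 11.
Since x[7] = x[2] = 11, the sequence is eventually periodic: after a pre-period of length 2 it cycles with period 5.
For j ≥ 2, x[j] depends only on (j - 2) mod 5. (319 - 2) mod 5 = 2, so x[319] = x[4] = 20.

20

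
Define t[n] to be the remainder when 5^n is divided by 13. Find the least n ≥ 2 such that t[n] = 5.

5

t[1] = 5; t[2] = 12; t[3] = 8; t[4] = 1; t[5] = 5.
The sequence repeats with period 4.
The value 5 next appears (with n ≥ 2) at t[5].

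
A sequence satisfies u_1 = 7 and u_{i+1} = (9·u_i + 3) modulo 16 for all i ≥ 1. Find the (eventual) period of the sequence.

16

We have u_1 = 7; u_2 = 2; u_3 = 5; u_4 = 0; u_5 = 3; u_6 = 14; u_7 = 1; u_8 = 12; u_9 = 15; u_{10} = 10; u_{11} = 13; u_{12} = 8; u_{13} = 11; u_{14} = 6; u_{15} = 9; u_{16} = 4; u_{17} = 7.
The sequence repeats with period 16.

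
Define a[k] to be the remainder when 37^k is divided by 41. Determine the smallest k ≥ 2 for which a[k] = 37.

a[1] = 37; a[2] = 16; a[3] = 18; a[4] = 10; a[5] = 1; a[6] = 37.
The sequence repeats with period 5.
The value 37 next appears (with k ≥ 2) at a[6].

6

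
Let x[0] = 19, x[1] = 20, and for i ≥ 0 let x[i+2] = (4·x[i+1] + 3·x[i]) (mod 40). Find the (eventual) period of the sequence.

We have x[0] = 19, x[1] = 20, x[2] = 17, x[3] = 8, x[4] = 3, x[5] = 36, x[6] = 33, x[7] = 0, x[8] = 19, x[9] = 36, x[10] = 1, x[11] = 32, x[12] = 11, x[13] = 20, x[14] = 33, x[15] = 32, x[16] = 27, x[17] = 4, x[18] = 17, x[19] = 0, x[20] = 11, x[21] = 4, x[22] = 9, x[23] = 8, x[24] = 19, x[25] = 20.
The sequence repeats with period 24.

24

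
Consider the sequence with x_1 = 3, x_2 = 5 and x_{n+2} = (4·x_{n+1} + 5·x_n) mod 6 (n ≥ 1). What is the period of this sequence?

x_1 = 3, x_2 = 5, x_3 = 5, x_4 = 3, x_5 = 1, x_6 = 1, x_7 = 3, x_8 = 5.
Since (x_7, x_8) = (x_1, x_2) = (3, 5) (two consecutive terms determine the rest), the sequence is periodic with period 6.

6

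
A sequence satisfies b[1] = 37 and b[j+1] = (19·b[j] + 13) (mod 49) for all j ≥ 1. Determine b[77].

23

Computing terms: b[1] = 37,  b[2] = 30,  b[3] = 44,  b[4] = 16,  b[5] = 23,  b[6] = 9,  b[7] = 37.
The sequence repeats with period 6.
(77 - 1) mod 6 = 4, so b[77] = b[5] = 23.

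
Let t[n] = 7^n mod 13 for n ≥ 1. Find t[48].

1

Computing terms: t[1] = 7; t[2] = 10; t[3] = 5; t[4] = 9; t[5] = 11; t[6] = 12; t[7] = 6; t[8] = 3; t[9] = 8; t[10] = 4; t[11] = 2; t[12] = 1; t[13] = 7.
The sequence repeats with period 12.
So t[48] = t[1 + ((48-1) mod 12)] = t[12] = 1.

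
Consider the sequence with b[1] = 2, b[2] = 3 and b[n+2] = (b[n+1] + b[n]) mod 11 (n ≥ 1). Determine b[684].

8

We have b[1] = 2; b[2] = 3; b[3] = 5; b[4] = 8; b[5] = 2; b[6] = 10; b[7] = 1; b[8] = 0; b[9] = 1; b[10] = 1; b[11] = 2; b[12] = 3.
The sequence repeats with period 10.
So b[684] = b[1 + ((684-1) mod 10)] = b[4] = 8.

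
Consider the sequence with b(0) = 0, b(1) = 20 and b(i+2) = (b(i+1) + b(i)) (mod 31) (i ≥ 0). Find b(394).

29

Listing terms: b(0) = 0; b(1) = 20; b(2) = 20; b(3) = 9; b(4) = 29; b(5) = 7; b(6) = 5; b(7) = 12; b(8) = 17; b(9) = 29; b(10) = 15; b(11) = 13; b(12) = 28; b(13) = 10; b(14) = 7; b(15) = 17; b(16) = 24; b(17) = 10; b(18) = 3; b(19) = 13; b(20) = 16; b(21) = 29; b(22) = 14; b(23) = 12; b(24) = 26; b(25) = 7; b(26) = 2; b(27) = 9; b(28) = 11; b(29) = 20; b(30) = 0; b(31) = 20.
The sequence repeats with period 30.
(394 - 0) mod 30 = 4, so b(394) = b(4) = 29.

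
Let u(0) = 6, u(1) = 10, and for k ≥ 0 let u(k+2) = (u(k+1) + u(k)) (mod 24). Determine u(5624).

0

u(0) = 6, u(1) = 10, u(2) = 16, u(3) = 2, u(4) = 18, u(5) = 20, u(6) = 14, u(7) = 10, u(8) = 0, u(9) = 10, u(10) = 10, u(11) = 20, u(12) = 6, u(13) = 2, u(14) = 8, u(15) = 10, u(16) = 18, u(17) = 4, u(18) = 22, u(19) = 2, u(20) = 0, u(21) = 2, u(22) = 2, u(23) = 4, u(24) = 6, u(25) = 10.
The sequence repeats with period 24.
So u(5624) = u(0 + ((5624-0) mod 24)) = u(8) = 0.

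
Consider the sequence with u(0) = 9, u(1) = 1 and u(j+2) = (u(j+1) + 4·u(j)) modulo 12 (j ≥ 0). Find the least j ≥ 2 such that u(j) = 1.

2

We have u(0) = 9; u(1) = 1; u(2) = 1; u(3) = 5; u(4) = 9; u(5) = 5; u(6) = 5; u(7) = 1; u(8) = 9; u(9) = 1.
Since (u(8), u(9)) = (u(0), u(1)) = (9, 1) (two consecutive terms determine the rest), the sequence is periodic with period 8.
The value 1 first appears (with j ≥ 2) at u(2).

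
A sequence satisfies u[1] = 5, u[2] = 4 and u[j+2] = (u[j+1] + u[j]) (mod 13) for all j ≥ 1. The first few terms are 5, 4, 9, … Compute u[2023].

5

Listing terms: u[1] = 5; u[2] = 4; u[3] = 9; u[4] = 0; u[5] = 9; u[6] = 9; u[7] = 5; u[8] = 1; u[9] = 6; u[10] = 7; u[11] = 0; u[12] = 7; u[13] = 7; u[14] = 1; u[15] = 8; u[16] = 9; u[17] = 4; u[18] = 0; u[19] = 4; u[20] = 4; u[21] = 8; u[22] = 12; u[23] = 7; u[24] = 6; u[25] = 0; u[26] = 6; u[27] = 6; u[28] = 12; u[29] = 5; u[30] = 4.
Since (u[29], u[30]) = (u[1], u[2]) = (5, 4) (two consecutive terms determine the rest), the sequence is periodic with period 28.
So u[2023] = u[1 + ((2023-1) mod 28)] = u[7] = 5.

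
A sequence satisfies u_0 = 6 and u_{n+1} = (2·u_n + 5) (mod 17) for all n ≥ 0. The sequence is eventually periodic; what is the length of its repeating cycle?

We have u_0 = 6,  u_1 = 0,  u_2 = 5,  u_3 = 15,  u_4 = 1,  u_5 = 7,  u_6 = 2,  u_7 = 9,  u_8 = 6.
The sequence repeats with period 8.

8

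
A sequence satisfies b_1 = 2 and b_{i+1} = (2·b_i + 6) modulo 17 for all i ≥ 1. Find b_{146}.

10

Computing terms: b_1 = 2,  b_2 = 10,  b_3 = 9,  b_4 = 7,  b_5 = 3,  b_6 = 12,  b_7 = 13,  b_8 = 15,  b_9 = 2.
Since b_9 = b_1 = 2, the sequence is periodic with period 8.
So b_{146} = b_{1 + ((146-1) mod 8)} = b_2 = 10.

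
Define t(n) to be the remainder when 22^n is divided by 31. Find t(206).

14

Listing terms: t(0) = 1, t(1) = 22, t(2) = 19, t(3) = 15, t(4) = 20, t(5) = 6, t(6) = 8, t(7) = 21, t(8) = 28, t(9) = 27, t(10) = 5, t(11) = 17, t(12) = 2, t(13) = 13, t(14) = 7, t(15) = 30, t(16) = 9, t(17) = 12, t(18) = 16, t(19) = 11, t(20) = 25, t(21) = 23, t(22) = 10, t(23) = 3, t(24) = 4, t(25) = 26, t(26) = 14, t(27) = 29, t(28) = 18, t(29) = 24, t(30) = 1.
Since t(30) = t(0) = 1, the sequence is periodic with period 30.
So t(206) = t(0 + ((206-0) mod 30)) = t(26) = 14.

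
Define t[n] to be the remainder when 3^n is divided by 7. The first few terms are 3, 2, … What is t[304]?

We have t[1] = 3, t[2] = 2, t[3] = 6, t[4] = 4, t[5] = 5, t[6] = 1, t[7] = 3.
The sequence repeats with period 6.
(304 - 1) mod 6 = 3, so t[304] = t[4] = 4.

4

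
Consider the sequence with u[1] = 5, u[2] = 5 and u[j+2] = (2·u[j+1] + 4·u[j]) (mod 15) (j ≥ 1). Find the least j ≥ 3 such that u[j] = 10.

u[1] = 5,  u[2] = 5,  u[3] = 0,  u[4] = 5,  u[5] = 10,  u[6] = 10,  u[7] = 0,  u[8] = 10,  u[9] = 5,  u[10] = 5.
The sequence repeats with period 8.
The value 10 first appears (with j ≥ 3) at u[5].

5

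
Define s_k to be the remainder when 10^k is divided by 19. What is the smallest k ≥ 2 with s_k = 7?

12

We have s_1 = 10; s_2 = 5; s_3 = 12; s_4 = 6; s_5 = 3; s_6 = 11; s_7 = 15; s_8 = 17; s_9 = 18; s_{10} = 9; s_{11} = 14; s_{12} = 7; s_{13} = 13; s_{14} = 16; s_{15} = 8; s_{16} = 4; s_{17} = 2; s_{18} = 1; s_{19} = 10.
Since s_{19} = s_1 = 10, the sequence is periodic with period 18.
The value 7 first appears (with k ≥ 2) at s_{12}.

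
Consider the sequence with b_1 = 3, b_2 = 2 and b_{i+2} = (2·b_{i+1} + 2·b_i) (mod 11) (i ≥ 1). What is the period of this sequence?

10

b_1 = 3, b_2 = 2, b_3 = 10, b_4 = 2, b_5 = 2, b_6 = 8, b_7 = 9, b_8 = 1, b_9 = 9, b_{10} = 9, b_{11} = 3, b_{12} = 2.
Since (b_{11}, b_{12}) = (b_1, b_2) = (3, 2) (two consecutive terms determine the rest), the sequence is periodic with period 10.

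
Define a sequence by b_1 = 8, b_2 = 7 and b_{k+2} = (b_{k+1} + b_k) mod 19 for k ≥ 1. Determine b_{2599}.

Computing terms: b_1 = 8, b_2 = 7, b_3 = 15, b_4 = 3, b_5 = 18, b_6 = 2, b_7 = 1, b_8 = 3, b_9 = 4, b_{10} = 7, b_{11} = 11, b_{12} = 18, b_{13} = 10, b_{14} = 9, b_{15} = 0, b_{16} = 9, b_{17} = 9, b_{18} = 18, b_{19} = 8, b_{20} = 7.
Since (b_{19}, b_{20}) = (b_1, b_2) = (8, 7) (two consecutive terms determine the rest), the sequence is periodic with period 18.
So b_{2599} = b_{1 + ((2599-1) mod 18)} = b_7 = 1.

1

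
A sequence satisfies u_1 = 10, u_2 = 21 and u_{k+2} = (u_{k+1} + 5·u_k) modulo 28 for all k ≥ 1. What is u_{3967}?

26

We have u_1 = 10,  u_2 = 21,  u_3 = 15,  u_4 = 8,  u_5 = 27,  u_6 = 11,  u_7 = 6,  u_8 = 5,  u_9 = 7,  u_{10} = 4,  u_{11} = 11,  u_{12} = 3,  u_{13} = 2,  u_{14} = 17,  u_{15} = 27,  u_{16} = 0,  u_{17} = 23,  u_{18} = 23,  u_{19} = 26,  u_{20} = 1,  u_{21} = 19,  u_{22} = 24,  u_{23} = 7,  u_{24} = 15,  u_{25} = 22,  u_{26} = 13,  u_{27} = 11,  u_{28} = 20,  u_{29} = 19,  u_{30} = 7,  u_{31} = 18,  u_{32} = 25,  u_{33} = 3,  u_{34} = 16,  u_{35} = 3,  u_{36} = 27,  u_{37} = 14,  u_{38} = 9,  u_{39} = 23,  u_{40} = 12,  u_{41} = 15,  u_{42} = 19,  u_{43} = 10,  u_{44} = 21.
Since (u_{43}, u_{44}) = (u_1, u_2) = (10, 21) (two consecutive terms determine the rest), the sequence is periodic with period 42.
(3967 - 1) mod 42 = 18, so u_{3967} = u_{19} = 26.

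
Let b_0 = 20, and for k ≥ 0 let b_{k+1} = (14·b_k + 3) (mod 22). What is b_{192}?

5

b_0 = 20; b_1 = 19; b_2 = 5; b_3 = 7; b_4 = 13; b_5 = 9; b_6 = 19.
Since b_6 = b_1 = 19, the sequence is eventually periodic: after a pre-period of length 1 it cycles with period 5.
For k ≥ 1, b_k depends only on (k - 1) mod 5. (192 - 1) mod 5 = 1, so b_{192} = b_2 = 5.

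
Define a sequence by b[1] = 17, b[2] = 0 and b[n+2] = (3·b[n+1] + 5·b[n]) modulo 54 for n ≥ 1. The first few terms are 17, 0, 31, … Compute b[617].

Computing terms: b[1] = 17, b[2] = 0, b[3] = 31, b[4] = 39, b[5] = 2, b[6] = 39, b[7] = 19, b[8] = 36, b[9] = 41, b[10] = 33, b[11] = 34, b[12] = 51, b[13] = 53, b[14] = 36, b[15] = 49, b[16] = 3, b[17] = 38, b[18] = 21, b[19] = 37, b[20] = 0, b[21] = 23, b[22] = 15, b[23] = 52, b[24] = 15, b[25] = 35, b[26] = 18, b[27] = 13, b[28] = 21, b[29] = 20, b[30] = 3, b[31] = 1, b[32] = 18, b[33] = 5, b[34] = 51, b[35] = 16, b[36] = 33, b[37] = 17, b[38] = 0.
The sequence repeats with period 36.
(617 - 1) mod 36 = 4, so b[617] = b[5] = 2.

2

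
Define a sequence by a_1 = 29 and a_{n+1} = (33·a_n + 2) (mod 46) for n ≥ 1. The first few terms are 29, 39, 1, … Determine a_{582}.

Computing terms: a_1 = 29,  a_2 = 39,  a_3 = 1,  a_4 = 35,  a_5 = 7,  a_6 = 3,  a_7 = 9,  a_8 = 23,  a_9 = 25,  a_{10} = 45,  a_{11} = 15,  a_{12} = 37,  a_{13} = 27,  a_{14} = 19,  a_{15} = 31,  a_{16} = 13,  a_{17} = 17,  a_{18} = 11,  a_{19} = 43,  a_{20} = 41,  a_{21} = 21,  a_{22} = 5,  a_{23} = 29.
Since a_{23} = a_1 = 29, the sequence is periodic with period 22.
(582 - 1) mod 22 = 9, so a_{582} = a_{10} = 45.

45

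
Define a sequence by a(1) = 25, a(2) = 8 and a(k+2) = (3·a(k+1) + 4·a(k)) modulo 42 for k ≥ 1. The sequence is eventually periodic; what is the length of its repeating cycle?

We have a(1) = 25, a(2) = 8, a(3) = 40, a(4) = 26, a(5) = 28, a(6) = 20, a(7) = 4, a(8) = 8, a(9) = 40.
Since (a(8), a(9)) = (a(2), a(3)) = (8, 40) (two consecutive terms determine the rest), the sequence is eventually periodic: after a pre-period of length 1 it cycles with period 6.

6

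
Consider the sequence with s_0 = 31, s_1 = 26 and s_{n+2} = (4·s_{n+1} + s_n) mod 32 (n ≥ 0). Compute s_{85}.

Computing terms: s_0 = 31,  s_1 = 26,  s_2 = 7,  s_3 = 22,  s_4 = 31,  s_5 = 18,  s_6 = 7,  s_7 = 14,  s_8 = 31,  s_9 = 10,  s_{10} = 7,  s_{11} = 6,  s_{12} = 31,  s_{13} = 2,  s_{14} = 7,  s_{15} = 30,  s_{16} = 31,  s_{17} = 26.
Since (s_{16}, s_{17}) = (s_0, s_1) = (31, 26) (two consecutive terms determine the rest), the sequence is periodic with period 16.
So s_{85} = s_{0 + ((85-0) mod 16)} = s_5 = 18.

18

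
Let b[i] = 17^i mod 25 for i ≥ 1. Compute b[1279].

We have b[1] = 17,  b[2] = 14,  b[3] = 13,  b[4] = 21,  b[5] = 7,  b[6] = 19,  b[7] = 23,  b[8] = 16,  b[9] = 22,  b[10] = 24,  b[11] = 8,  b[12] = 11,  b[13] = 12,  b[14] = 4,  b[15] = 18,  b[16] = 6,  b[17] = 2,  b[18] = 9,  b[19] = 3,  b[20] = 1,  b[21] = 17.
Since b[21] = b[1] = 17, the sequence is periodic with period 20.
So b[1279] = b[1 + ((1279-1) mod 20)] = b[19] = 3.

3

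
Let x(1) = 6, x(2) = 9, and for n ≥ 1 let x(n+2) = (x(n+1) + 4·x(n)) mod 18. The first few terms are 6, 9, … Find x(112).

We have x(1) = 6,  x(2) = 9,  x(3) = 15,  x(4) = 15,  x(5) = 3,  x(6) = 9,  x(7) = 3,  x(8) = 3,  x(9) = 15,  x(10) = 9,  x(11) = 15.
Since (x(10), x(11)) = (x(2), x(3)) = (9, 15) (two consecutive terms determine the rest), the sequence is eventually periodic: after a pre-period of length 1 it cycles with period 8.
For n ≥ 2, x(n) depends only on (n - 2) mod 8. (112 - 2) mod 8 = 6, so x(112) = x(8) = 3.

3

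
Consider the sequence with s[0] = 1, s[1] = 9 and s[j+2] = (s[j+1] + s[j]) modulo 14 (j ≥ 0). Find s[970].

We have s[0] = 1; s[1] = 9; s[2] = 10; s[3] = 5; s[4] = 1; s[5] = 6; s[6] = 7; s[7] = 13; s[8] = 6; s[9] = 5; s[10] = 11; s[11] = 2; s[12] = 13; s[13] = 1; s[14] = 0; s[15] = 1; s[16] = 1; s[17] = 2; s[18] = 3; s[19] = 5; s[20] = 8; s[21] = 13; s[22] = 7; s[23] = 6; s[24] = 13; s[25] = 5; s[26] = 4; s[27] = 9; s[28] = 13; s[29] = 8; s[30] = 7; s[31] = 1; s[32] = 8; s[33] = 9; s[34] = 3; s[35] = 12; s[36] = 1; s[37] = 13; s[38] = 0; s[39] = 13; s[40] = 13; s[41] = 12; s[42] = 11; s[43] = 9; s[44] = 6; s[45] = 1; s[46] = 7; s[47] = 8; s[48] = 1; s[49] = 9.
The sequence repeats with period 48.
(970 - 0) mod 48 = 10, so s[970] = s[10] = 11.

11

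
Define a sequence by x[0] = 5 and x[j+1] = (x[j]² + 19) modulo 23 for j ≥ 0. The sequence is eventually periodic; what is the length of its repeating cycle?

We have x[0] = 5,  x[1] = 21,  x[2] = 0,  x[3] = 19,  x[4] = 12,  x[5] = 2,  x[6] = 0.
Since x[6] = x[2] = 0, the sequence is eventually periodic: after a pre-period of length 2 it cycles with period 4.

4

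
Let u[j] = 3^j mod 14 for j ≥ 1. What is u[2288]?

9

Listing terms: u[1] = 3,  u[2] = 9,  u[3] = 13,  u[4] = 11,  u[5] = 5,  u[6] = 1,  u[7] = 3.
Since u[7] = u[1] = 3, the sequence is periodic with period 6.
So u[2288] = u[1 + ((2288-1) mod 6)] = u[2] = 9.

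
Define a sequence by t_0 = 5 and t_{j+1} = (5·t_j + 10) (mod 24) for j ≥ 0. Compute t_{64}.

Computing terms: t_0 = 5; t_1 = 11; t_2 = 17; t_3 = 23; t_4 = 5.
Since t_4 = t_0 = 5, the sequence is periodic with period 4.
So t_{64} = t_{0 + ((64-0) mod 4)} = t_0 = 5.

5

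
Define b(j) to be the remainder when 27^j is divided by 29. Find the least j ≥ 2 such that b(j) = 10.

9

Computing terms: b(1) = 27; b(2) = 4; b(3) = 21; b(4) = 16; b(5) = 26; b(6) = 6; b(7) = 17; b(8) = 24; b(9) = 10; b(10) = 9; b(11) = 11; b(12) = 7; b(13) = 15; b(14) = 28; b(15) = 2; b(16) = 25; b(17) = 8; b(18) = 13; b(19) = 3; b(20) = 23; b(21) = 12; b(22) = 5; b(23) = 19; b(24) = 20; b(25) = 18; b(26) = 22; b(27) = 14; b(28) = 1; b(29) = 27.
The sequence repeats with period 28.
The value 10 first appears (with j ≥ 2) at b(9).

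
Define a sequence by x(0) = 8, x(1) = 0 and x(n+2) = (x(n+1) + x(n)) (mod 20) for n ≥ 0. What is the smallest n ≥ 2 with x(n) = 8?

x(0) = 8,  x(1) = 0,  x(2) = 8,  x(3) = 8,  x(4) = 16,  x(5) = 4,  x(6) = 0,  x(7) = 4,  x(8) = 4,  x(9) = 8,  x(10) = 12,  x(11) = 0,  x(12) = 12,  x(13) = 12,  x(14) = 4,  x(15) = 16,  x(16) = 0,  x(17) = 16,  x(18) = 16,  x(19) = 12,  x(20) = 8,  x(21) = 0.
Since (x(20), x(21)) = (x(0), x(1)) = (8, 0) (two consecutive terms determine the rest), the sequence is periodic with period 20.
The value 8 first appears (with n ≥ 2) at x(2).

2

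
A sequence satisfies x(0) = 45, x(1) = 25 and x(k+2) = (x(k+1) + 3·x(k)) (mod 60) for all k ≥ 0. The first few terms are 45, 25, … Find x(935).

Listing terms: x(0) = 45,  x(1) = 25,  x(2) = 40,  x(3) = 55,  x(4) = 55,  x(5) = 40,  x(6) = 25,  x(7) = 25,  x(8) = 40.
Since (x(7), x(8)) = (x(1), x(2)) = (25, 40) (two consecutive terms determine the rest), the sequence is eventually periodic: after a pre-period of length 1 it cycles with period 6.
For k ≥ 1, x(k) depends only on (k - 1) mod 6. (935 - 1) mod 6 = 4, so x(935) = x(5) = 40.

40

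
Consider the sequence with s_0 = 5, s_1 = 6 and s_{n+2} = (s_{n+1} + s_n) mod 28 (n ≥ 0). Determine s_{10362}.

17

Computing terms: s_0 = 5; s_1 = 6; s_2 = 11; s_3 = 17; s_4 = 0; s_5 = 17; s_6 = 17; s_7 = 6; s_8 = 23; s_9 = 1; s_{10} = 24; s_{11} = 25; s_{12} = 21; s_{13} = 18; s_{14} = 11; s_{15} = 1; s_{16} = 12; s_{17} = 13; s_{18} = 25; s_{19} = 10; s_{20} = 7; s_{21} = 17; s_{22} = 24; s_{23} = 13; s_{24} = 9; s_{25} = 22; s_{26} = 3; s_{27} = 25; s_{28} = 0; s_{29} = 25; s_{30} = 25; s_{31} = 22; s_{32} = 19; s_{33} = 13; s_{34} = 4; s_{35} = 17; s_{36} = 21; s_{37} = 10; s_{38} = 3; s_{39} = 13; s_{40} = 16; s_{41} = 1; s_{42} = 17; s_{43} = 18; s_{44} = 7; s_{45} = 25; s_{46} = 4; s_{47} = 1; s_{48} = 5; s_{49} = 6.
Since (s_{48}, s_{49}) = (s_0, s_1) = (5, 6) (two consecutive terms determine the rest), the sequence is periodic with period 48.
(10362 - 0) mod 48 = 42, so s_{10362} = s_{42} = 17.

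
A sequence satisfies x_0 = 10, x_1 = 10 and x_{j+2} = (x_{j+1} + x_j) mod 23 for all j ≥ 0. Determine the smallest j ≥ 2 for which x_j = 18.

8

x_0 = 10, x_1 = 10, x_2 = 20, x_3 = 7, x_4 = 4, x_5 = 11, x_6 = 15, x_7 = 3, x_8 = 18, x_9 = 21, x_{10} = 16, x_{11} = 14, x_{12} = 7, x_{13} = 21, x_{14} = 5, x_{15} = 3, x_{16} = 8, x_{17} = 11, x_{18} = 19, x_{19} = 7, x_{20} = 3, x_{21} = 10, x_{22} = 13, x_{23} = 0, x_{24} = 13, x_{25} = 13, x_{26} = 3, x_{27} = 16, x_{28} = 19, x_{29} = 12, x_{30} = 8, x_{31} = 20, x_{32} = 5, x_{33} = 2, x_{34} = 7, x_{35} = 9, x_{36} = 16, x_{37} = 2, x_{38} = 18, x_{39} = 20, x_{40} = 15, x_{41} = 12, x_{42} = 4, x_{43} = 16, x_{44} = 20, x_{45} = 13, x_{46} = 10, x_{47} = 0, x_{48} = 10, x_{49} = 10.
Since (x_{48}, x_{49}) = (x_0, x_1) = (10, 10) (two consecutive terms determine the rest), the sequence is periodic with period 48.
The value 18 first appears (with j ≥ 2) at x_8.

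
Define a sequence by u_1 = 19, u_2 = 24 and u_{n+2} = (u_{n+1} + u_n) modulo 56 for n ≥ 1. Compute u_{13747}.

15

Computing terms: u_1 = 19,  u_2 = 24,  u_3 = 43,  u_4 = 11,  u_5 = 54,  u_6 = 9,  u_7 = 7,  u_8 = 16,  u_9 = 23,  u_{10} = 39,  u_{11} = 6,  u_{12} = 45,  u_{13} = 51,  u_{14} = 40,  u_{15} = 35,  u_{16} = 19,  u_{17} = 54,  u_{18} = 17,  u_{19} = 15,  u_{20} = 32,  u_{21} = 47,  u_{22} = 23,  u_{23} = 14,  u_{24} = 37,  u_{25} = 51,  u_{26} = 32,  u_{27} = 27,  u_{28} = 3,  u_{29} = 30,  u_{30} = 33,  u_{31} = 7,  u_{32} = 40,  u_{33} = 47,  u_{34} = 31,  u_{35} = 22,  u_{36} = 53,  u_{37} = 19,  u_{38} = 16,  u_{39} = 35,  u_{40} = 51,  u_{41} = 30,  u_{42} = 25,  u_{43} = 55,  u_{44} = 24,  u_{45} = 23,  u_{46} = 47,  u_{47} = 14,  u_{48} = 5,  u_{49} = 19,  u_{50} = 24.
The sequence repeats with period 48.
(13747 - 1) mod 48 = 18, so u_{13747} = u_{19} = 15.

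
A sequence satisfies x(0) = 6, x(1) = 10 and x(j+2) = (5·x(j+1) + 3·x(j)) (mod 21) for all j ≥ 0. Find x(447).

x(0) = 6, x(1) = 10, x(2) = 5, x(3) = 13, x(4) = 17, x(5) = 19, x(6) = 20, x(7) = 10, x(8) = 5.
Since (x(7), x(8)) = (x(1), x(2)) = (10, 5) (two consecutive terms determine the rest), the sequence is eventually periodic: after a pre-period of length 1 it cycles with period 6.
For j ≥ 1, x(j) depends only on (j - 1) mod 6. (447 - 1) mod 6 = 2, so x(447) = x(3) = 13.

13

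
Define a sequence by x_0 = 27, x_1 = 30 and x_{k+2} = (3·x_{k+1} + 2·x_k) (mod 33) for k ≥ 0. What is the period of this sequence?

30

Listing terms: x_0 = 27; x_1 = 30; x_2 = 12; x_3 = 30; x_4 = 15; x_5 = 6; x_6 = 15; x_7 = 24; x_8 = 3; x_9 = 24; x_{10} = 12; x_{11} = 18; x_{12} = 12; x_{13} = 6; x_{14} = 9; x_{15} = 6; x_{16} = 3; x_{17} = 21; x_{18} = 3; x_{19} = 18; x_{20} = 27; x_{21} = 18; x_{22} = 9; x_{23} = 30; x_{24} = 9; x_{25} = 21; x_{26} = 15; x_{27} = 21; x_{28} = 27; x_{29} = 24; x_{30} = 27; x_{31} = 30.
Since (x_{30}, x_{31}) = (x_0, x_1) = (27, 30) (two consecutive terms determine the rest), the sequence is periodic with period 30.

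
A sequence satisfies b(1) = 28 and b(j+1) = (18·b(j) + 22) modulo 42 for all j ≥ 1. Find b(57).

Computing terms: b(1) = 28, b(2) = 22, b(3) = 40, b(4) = 28.
The sequence repeats with period 3.
(57 - 1) mod 3 = 2, so b(57) = b(3) = 40.

40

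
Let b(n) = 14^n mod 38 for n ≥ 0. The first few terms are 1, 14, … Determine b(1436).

b(0) = 1, b(1) = 14, b(2) = 6, b(3) = 8, b(4) = 36, b(5) = 10, b(6) = 26, b(7) = 22, b(8) = 4, b(9) = 18, b(10) = 24, b(11) = 32, b(12) = 30, b(13) = 2, b(14) = 28, b(15) = 12, b(16) = 16, b(17) = 34, b(18) = 20, b(19) = 14.
Since b(19) = b(1) = 14, the sequence is eventually periodic: after a pre-period of length 1 it cycles with period 18.
For n ≥ 1, b(n) depends only on (n - 1) mod 18. (1436 - 1) mod 18 = 13, so b(1436) = b(14) = 28.

28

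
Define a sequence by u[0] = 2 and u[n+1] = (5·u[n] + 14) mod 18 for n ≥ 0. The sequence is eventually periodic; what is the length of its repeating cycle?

Listing terms: u[0] = 2; u[1] = 6; u[2] = 8; u[3] = 0; u[4] = 14; u[5] = 12; u[6] = 2.
The sequence repeats with period 6.

6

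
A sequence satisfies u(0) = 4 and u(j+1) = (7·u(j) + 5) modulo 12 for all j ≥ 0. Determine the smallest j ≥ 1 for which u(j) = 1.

We have u(0) = 4, u(1) = 9, u(2) = 8, u(3) = 1, u(4) = 0, u(5) = 5, u(6) = 4.
The sequence repeats with period 6.
The value 1 first appears (with j ≥ 1) at u(3).

3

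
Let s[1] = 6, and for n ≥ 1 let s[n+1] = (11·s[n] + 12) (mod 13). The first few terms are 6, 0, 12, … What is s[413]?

We have s[1] = 6; s[2] = 0; s[3] = 12; s[4] = 1; s[5] = 10; s[6] = 5; s[7] = 2; s[8] = 8; s[9] = 9; s[10] = 7; s[11] = 11; s[12] = 3; s[13] = 6.
Since s[13] = s[1] = 6, the sequence is periodic with period 12.
(413 - 1) mod 12 = 4, so s[413] = s[5] = 10.

10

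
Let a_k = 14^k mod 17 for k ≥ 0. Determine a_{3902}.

Listing terms: a_0 = 1,  a_1 = 14,  a_2 = 9,  a_3 = 7,  a_4 = 13,  a_5 = 12,  a_6 = 15,  a_7 = 6,  a_8 = 16,  a_9 = 3,  a_{10} = 8,  a_{11} = 10,  a_{12} = 4,  a_{13} = 5,  a_{14} = 2,  a_{15} = 11,  a_{16} = 1.
The sequence repeats with period 16.
So a_{3902} = a_{0 + ((3902-0) mod 16)} = a_{14} = 2.

2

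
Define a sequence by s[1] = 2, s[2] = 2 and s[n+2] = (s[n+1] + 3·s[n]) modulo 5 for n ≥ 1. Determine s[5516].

1

We have s[1] = 2; s[2] = 2; s[3] = 3; s[4] = 4; s[5] = 3; s[6] = 0; s[7] = 4; s[8] = 4; s[9] = 1; s[10] = 3; s[11] = 1; s[12] = 0; s[13] = 3; s[14] = 3; s[15] = 2; s[16] = 1; s[17] = 2; s[18] = 0; s[19] = 1; s[20] = 1; s[21] = 4; s[22] = 2; s[23] = 4; s[24] = 0; s[25] = 2; s[26] = 2.
Since (s[25], s[26]) = (s[1], s[2]) = (2, 2) (two consecutive terms determine the rest), the sequence is periodic with period 24.
(5516 - 1) mod 24 = 19, so s[5516] = s[20] = 1.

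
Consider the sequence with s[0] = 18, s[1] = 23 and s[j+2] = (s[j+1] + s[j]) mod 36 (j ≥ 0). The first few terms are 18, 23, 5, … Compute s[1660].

33

s[0] = 18,  s[1] = 23,  s[2] = 5,  s[3] = 28,  s[4] = 33,  s[5] = 25,  s[6] = 22,  s[7] = 11,  s[8] = 33,  s[9] = 8,  s[10] = 5,  s[11] = 13,  s[12] = 18,  s[13] = 31,  s[14] = 13,  s[15] = 8,  s[16] = 21,  s[17] = 29,  s[18] = 14,  s[19] = 7,  s[20] = 21,  s[21] = 28,  s[22] = 13,  s[23] = 5,  s[24] = 18,  s[25] = 23.
The sequence repeats with period 24.
So s[1660] = s[0 + ((1660-0) mod 24)] = s[4] = 33.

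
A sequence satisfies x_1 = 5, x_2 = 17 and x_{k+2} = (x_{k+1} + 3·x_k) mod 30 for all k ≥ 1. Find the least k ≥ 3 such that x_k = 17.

16

Computing terms: x_1 = 5, x_2 = 17, x_3 = 2, x_4 = 23, x_5 = 29, x_6 = 8, x_7 = 5, x_8 = 29, x_9 = 14, x_{10} = 11, x_{11} = 23, x_{12} = 26, x_{13} = 5, x_{14} = 23, x_{15} = 8, x_{16} = 17, x_{17} = 11, x_{18} = 2, x_{19} = 5, x_{20} = 11, x_{21} = 26, x_{22} = 29, x_{23} = 17, x_{24} = 14, x_{25} = 5, x_{26} = 17.
Since (x_{25}, x_{26}) = (x_1, x_2) = (5, 17) (two consecutive terms determine the rest), the sequence is periodic with period 24.
The value 17 first appears (with k ≥ 3) at x_{16}.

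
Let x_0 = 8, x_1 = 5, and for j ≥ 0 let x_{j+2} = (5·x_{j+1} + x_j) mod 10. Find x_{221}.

Listing terms: x_0 = 8, x_1 = 5, x_2 = 3, x_3 = 0, x_4 = 3, x_5 = 5, x_6 = 8, x_7 = 5.
The sequence repeats with period 6.
So x_{221} = x_{0 + ((221-0) mod 6)} = x_5 = 5.

5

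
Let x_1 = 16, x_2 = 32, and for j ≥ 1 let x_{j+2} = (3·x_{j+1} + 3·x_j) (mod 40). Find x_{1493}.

We have x_1 = 16, x_2 = 32, x_3 = 24, x_4 = 8, x_5 = 16, x_6 = 32.
The sequence repeats with period 4.
So x_{1493} = x_{1 + ((1493-1) mod 4)} = x_1 = 16.

16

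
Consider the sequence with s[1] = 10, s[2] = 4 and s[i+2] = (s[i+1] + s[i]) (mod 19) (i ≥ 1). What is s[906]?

12

We have s[1] = 10, s[2] = 4, s[3] = 14, s[4] = 18, s[5] = 13, s[6] = 12, s[7] = 6, s[8] = 18, s[9] = 5, s[10] = 4, s[11] = 9, s[12] = 13, s[13] = 3, s[14] = 16, s[15] = 0, s[16] = 16, s[17] = 16, s[18] = 13, s[19] = 10, s[20] = 4.
Since (s[19], s[20]) = (s[1], s[2]) = (10, 4) (two consecutive terms determine the rest), the sequence is periodic with period 18.
(906 - 1) mod 18 = 5, so s[906] = s[6] = 12.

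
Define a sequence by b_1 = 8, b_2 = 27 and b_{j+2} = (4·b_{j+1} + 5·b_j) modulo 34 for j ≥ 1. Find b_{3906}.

Computing terms: b_1 = 8; b_2 = 27; b_3 = 12; b_4 = 13; b_5 = 10; b_6 = 3; b_7 = 28; b_8 = 25; b_9 = 2; b_{10} = 31; b_{11} = 32; b_{12} = 11; b_{13} = 0; b_{14} = 21; b_{15} = 16; b_{16} = 33; b_{17} = 8; b_{18} = 27.
Since (b_{17}, b_{18}) = (b_1, b_2) = (8, 27) (two consecutive terms determine the rest), the sequence is periodic with period 16.
So b_{3906} = b_{1 + ((3906-1) mod 16)} = b_2 = 27.

27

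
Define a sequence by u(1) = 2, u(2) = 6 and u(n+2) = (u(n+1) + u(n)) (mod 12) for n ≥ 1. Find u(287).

10

u(1) = 2,  u(2) = 6,  u(3) = 8,  u(4) = 2,  u(5) = 10,  u(6) = 0,  u(7) = 10,  u(8) = 10,  u(9) = 8,  u(10) = 6,  u(11) = 2,  u(12) = 8,  u(13) = 10,  u(14) = 6,  u(15) = 4,  u(16) = 10,  u(17) = 2,  u(18) = 0,  u(19) = 2,  u(20) = 2,  u(21) = 4,  u(22) = 6,  u(23) = 10,  u(24) = 4,  u(25) = 2,  u(26) = 6.
The sequence repeats with period 24.
So u(287) = u(1 + ((287-1) mod 24)) = u(23) = 10.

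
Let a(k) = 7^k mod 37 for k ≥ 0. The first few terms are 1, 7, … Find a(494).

Computing terms: a(0) = 1, a(1) = 7, a(2) = 12, a(3) = 10, a(4) = 33, a(5) = 9, a(6) = 26, a(7) = 34, a(8) = 16, a(9) = 1.
Since a(9) = a(0) = 1, the sequence is periodic with period 9.
So a(494) = a(0 + ((494-0) mod 9)) = a(8) = 16.

16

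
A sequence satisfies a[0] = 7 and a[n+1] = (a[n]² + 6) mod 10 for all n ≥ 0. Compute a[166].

Listing terms: a[0] = 7,  a[1] = 5,  a[2] = 1,  a[3] = 7.
The sequence repeats with period 3.
(166 - 0) mod 3 = 1, so a[166] = a[1] = 5.

5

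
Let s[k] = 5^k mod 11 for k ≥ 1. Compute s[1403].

4

Listing terms: s[1] = 5; s[2] = 3; s[3] = 4; s[4] = 9; s[5] = 1; s[6] = 5.
The sequence repeats with period 5.
(1403 - 1) mod 5 = 2, so s[1403] = s[3] = 4.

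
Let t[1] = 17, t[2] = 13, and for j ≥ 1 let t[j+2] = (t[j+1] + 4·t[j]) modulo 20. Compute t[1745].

t[1] = 17; t[2] = 13; t[3] = 1; t[4] = 13; t[5] = 17; t[6] = 9; t[7] = 17; t[8] = 13.
The sequence repeats with period 6.
(1745 - 1) mod 6 = 4, so t[1745] = t[5] = 17.

17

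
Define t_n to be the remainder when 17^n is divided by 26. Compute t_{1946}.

Computing terms: t_1 = 17, t_2 = 3, t_3 = 25, t_4 = 9, t_5 = 23, t_6 = 1, t_7 = 17.
The sequence repeats with period 6.
(1946 - 1) mod 6 = 1, so t_{1946} = t_2 = 3.

3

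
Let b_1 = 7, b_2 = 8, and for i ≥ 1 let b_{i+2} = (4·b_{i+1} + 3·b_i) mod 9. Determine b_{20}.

5

Listing terms: b_1 = 7, b_2 = 8, b_3 = 8, b_4 = 2, b_5 = 5, b_6 = 8, b_7 = 2.
Since (b_6, b_7) = (b_3, b_4) = (8, 2) (two consecutive terms determine the rest), the sequence is eventually periodic: after a pre-period of length 2 it cycles with period 3.
For i ≥ 3, b_i depends only on (i - 3) mod 3. (20 - 3) mod 3 = 2, so b_{20} = b_5 = 5.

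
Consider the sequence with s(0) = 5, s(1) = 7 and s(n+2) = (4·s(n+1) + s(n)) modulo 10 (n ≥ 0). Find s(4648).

We have s(0) = 5; s(1) = 7; s(2) = 3; s(3) = 9; s(4) = 9; s(5) = 5; s(6) = 9; s(7) = 1; s(8) = 3; s(9) = 3; s(10) = 5; s(11) = 3; s(12) = 7; s(13) = 1; s(14) = 1; s(15) = 5; s(16) = 1; s(17) = 9; s(18) = 7; s(19) = 7; s(20) = 5; s(21) = 7.
The sequence repeats with period 20.
So s(4648) = s(0 + ((4648-0) mod 20)) = s(8) = 3.

3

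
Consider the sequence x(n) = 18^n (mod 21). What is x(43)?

18

Listing terms: x(1) = 18,  x(2) = 9,  x(3) = 15,  x(4) = 18.
Since x(4) = x(1) = 18, the sequence is periodic with period 3.
So x(43) = x(1 + ((43-1) mod 3)) = x(1) = 18.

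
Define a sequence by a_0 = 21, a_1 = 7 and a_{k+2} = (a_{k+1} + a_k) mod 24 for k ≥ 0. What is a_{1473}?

7

We have a_0 = 21,  a_1 = 7,  a_2 = 4,  a_3 = 11,  a_4 = 15,  a_5 = 2,  a_6 = 17,  a_7 = 19,  a_8 = 12,  a_9 = 7,  a_{10} = 19,  a_{11} = 2,  a_{12} = 21,  a_{13} = 23,  a_{14} = 20,  a_{15} = 19,  a_{16} = 15,  a_{17} = 10,  a_{18} = 1,  a_{19} = 11,  a_{20} = 12,  a_{21} = 23,  a_{22} = 11,  a_{23} = 10,  a_{24} = 21,  a_{25} = 7.
The sequence repeats with period 24.
(1473 - 0) mod 24 = 9, so a_{1473} = a_9 = 7.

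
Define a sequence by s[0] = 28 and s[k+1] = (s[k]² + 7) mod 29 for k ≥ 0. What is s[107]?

s[0] = 28,  s[1] = 8,  s[2] = 13,  s[3] = 2,  s[4] = 11,  s[5] = 12,  s[6] = 6,  s[7] = 14,  s[8] = 0,  s[9] = 7,  s[10] = 27,  s[11] = 11.
Since s[11] = s[4] = 11, the sequence is eventually periodic: after a pre-period of length 4 it cycles with period 7.
For k ≥ 4, s[k] depends only on (k - 4) mod 7. (107 - 4) mod 7 = 5, so s[107] = s[9] = 7.

7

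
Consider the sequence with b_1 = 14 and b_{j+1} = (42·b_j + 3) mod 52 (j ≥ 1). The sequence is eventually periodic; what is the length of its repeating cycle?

3

b_1 = 14, b_2 = 19, b_3 = 21, b_4 = 1, b_5 = 45, b_6 = 21.
Since b_6 = b_3 = 21, the sequence is eventually periodic: after a pre-period of length 2 it cycles with period 3.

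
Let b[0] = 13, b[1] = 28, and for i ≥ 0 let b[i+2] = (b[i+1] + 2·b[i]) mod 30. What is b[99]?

We have b[0] = 13,  b[1] = 28,  b[2] = 24,  b[3] = 20,  b[4] = 8,  b[5] = 18,  b[6] = 4,  b[7] = 10,  b[8] = 18,  b[9] = 8,  b[10] = 14,  b[11] = 0,  b[12] = 28,  b[13] = 28,  b[14] = 24.
Since (b[13], b[14]) = (b[1], b[2]) = (28, 24) (two consecutive terms determine the rest), the sequence is eventually periodic: after a pre-period of length 1 it cycles with period 12.
For i ≥ 1, b[i] depends only on (i - 1) mod 12. (99 - 1) mod 12 = 2, so b[99] = b[3] = 20.

20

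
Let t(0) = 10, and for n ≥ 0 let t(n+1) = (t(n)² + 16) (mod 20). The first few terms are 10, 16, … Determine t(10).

Computing terms: t(0) = 10, t(1) = 16, t(2) = 12, t(3) = 0, t(4) = 16.
Since t(4) = t(1) = 16, the sequence is eventually periodic: after a pre-period of length 1 it cycles with period 3.
For n ≥ 1, t(n) depends only on (n - 1) mod 3. (10 - 1) mod 3 = 0, so t(10) = t(1) = 16.

16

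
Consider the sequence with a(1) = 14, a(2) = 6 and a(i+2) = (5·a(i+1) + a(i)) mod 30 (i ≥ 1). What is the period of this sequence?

8

a(1) = 14; a(2) = 6; a(3) = 14; a(4) = 16; a(5) = 4; a(6) = 6; a(7) = 4; a(8) = 26; a(9) = 14; a(10) = 6.
Since (a(9), a(10)) = (a(1), a(2)) = (14, 6) (two consecutive terms determine the rest), the sequence is periodic with period 8.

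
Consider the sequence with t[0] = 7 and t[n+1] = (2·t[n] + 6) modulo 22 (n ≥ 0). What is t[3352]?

2

Computing terms: t[0] = 7; t[1] = 20; t[2] = 2; t[3] = 10; t[4] = 4; t[5] = 14; t[6] = 12; t[7] = 8; t[8] = 0; t[9] = 6; t[10] = 18; t[11] = 20.
Since t[11] = t[1] = 20, the sequence is eventually periodic: after a pre-period of length 1 it cycles with period 10.
For n ≥ 1, t[n] depends only on (n - 1) mod 10. (3352 - 1) mod 10 = 1, so t[3352] = t[2] = 2.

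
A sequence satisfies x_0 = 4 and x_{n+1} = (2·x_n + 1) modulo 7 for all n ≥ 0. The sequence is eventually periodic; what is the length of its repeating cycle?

3

Listing terms: x_0 = 4; x_1 = 2; x_2 = 5; x_3 = 4.
Since x_3 = x_0 = 4, the sequence is periodic with period 3.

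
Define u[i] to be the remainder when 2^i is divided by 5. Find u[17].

Listing terms: u[1] = 2,  u[2] = 4,  u[3] = 3,  u[4] = 1,  u[5] = 2.
The sequence repeats with period 4.
So u[17] = u[1 + ((17-1) mod 4)] = u[1] = 2.

2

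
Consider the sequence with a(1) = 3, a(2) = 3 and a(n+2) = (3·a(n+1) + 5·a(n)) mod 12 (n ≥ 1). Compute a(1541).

a(1) = 3, a(2) = 3, a(3) = 0, a(4) = 3, a(5) = 9, a(6) = 6, a(7) = 3, a(8) = 3.
The sequence repeats with period 6.
So a(1541) = a(1 + ((1541-1) mod 6)) = a(5) = 9.

9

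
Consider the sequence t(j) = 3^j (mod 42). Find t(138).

t(0) = 1, t(1) = 3, t(2) = 9, t(3) = 27, t(4) = 39, t(5) = 33, t(6) = 15, t(7) = 3.
Since t(7) = t(1) = 3, the sequence is eventually periodic: after a pre-period of length 1 it cycles with period 6.
For j ≥ 1, t(j) depends only on (j - 1) mod 6. (138 - 1) mod 6 = 5, so t(138) = t(6) = 15.

15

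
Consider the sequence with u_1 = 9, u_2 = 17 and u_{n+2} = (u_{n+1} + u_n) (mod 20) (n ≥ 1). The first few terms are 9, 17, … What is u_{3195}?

6

u_1 = 9, u_2 = 17, u_3 = 6, u_4 = 3, u_5 = 9, u_6 = 12, u_7 = 1, u_8 = 13, u_9 = 14, u_{10} = 7, u_{11} = 1, u_{12} = 8, u_{13} = 9, u_{14} = 17.
Since (u_{13}, u_{14}) = (u_1, u_2) = (9, 17) (two consecutive terms determine the rest), the sequence is periodic with period 12.
(3195 - 1) mod 12 = 2, so u_{3195} = u_3 = 6.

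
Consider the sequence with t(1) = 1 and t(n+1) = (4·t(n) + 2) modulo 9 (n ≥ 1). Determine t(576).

2

Listing terms: t(1) = 1,  t(2) = 6,  t(3) = 8,  t(4) = 7,  t(5) = 3,  t(6) = 5,  t(7) = 4,  t(8) = 0,  t(9) = 2,  t(10) = 1.
The sequence repeats with period 9.
So t(576) = t(1 + ((576-1) mod 9)) = t(9) = 2.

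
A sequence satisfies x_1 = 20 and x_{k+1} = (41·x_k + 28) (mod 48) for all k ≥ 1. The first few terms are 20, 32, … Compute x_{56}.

We have x_1 = 20,  x_2 = 32,  x_3 = 44,  x_4 = 8,  x_5 = 20.
Since x_5 = x_1 = 20, the sequence is periodic with period 4.
So x_{56} = x_{1 + ((56-1) mod 4)} = x_4 = 8.

8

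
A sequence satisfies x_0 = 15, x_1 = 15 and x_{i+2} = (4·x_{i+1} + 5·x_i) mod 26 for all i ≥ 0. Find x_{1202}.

5

Computing terms: x_0 = 15,  x_1 = 15,  x_2 = 5,  x_3 = 17,  x_4 = 15,  x_5 = 15.
Since (x_4, x_5) = (x_0, x_1) = (15, 15) (two consecutive terms determine the rest), the sequence is periodic with period 4.
(1202 - 0) mod 4 = 2, so x_{1202} = x_2 = 5.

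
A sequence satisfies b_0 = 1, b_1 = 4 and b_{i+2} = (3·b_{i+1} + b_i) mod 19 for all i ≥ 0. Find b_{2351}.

18

Listing terms: b_0 = 1; b_1 = 4; b_2 = 13; b_3 = 5; b_4 = 9; b_5 = 13; b_6 = 10; b_7 = 5; b_8 = 6; b_9 = 4; b_{10} = 18; b_{11} = 1; b_{12} = 2; b_{13} = 7; b_{14} = 4; b_{15} = 0; b_{16} = 4; b_{17} = 12; b_{18} = 2; b_{19} = 18; b_{20} = 18; b_{21} = 15; b_{22} = 6; b_{23} = 14; b_{24} = 10; b_{25} = 6; b_{26} = 9; b_{27} = 14; b_{28} = 13; b_{29} = 15; b_{30} = 1; b_{31} = 18; b_{32} = 17; b_{33} = 12; b_{34} = 15; b_{35} = 0; b_{36} = 15; b_{37} = 7; b_{38} = 17; b_{39} = 1; b_{40} = 1; b_{41} = 4.
Since (b_{40}, b_{41}) = (b_0, b_1) = (1, 4) (two consecutive terms determine the rest), the sequence is periodic with period 40.
So b_{2351} = b_{0 + ((2351-0) mod 40)} = b_{31} = 18.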